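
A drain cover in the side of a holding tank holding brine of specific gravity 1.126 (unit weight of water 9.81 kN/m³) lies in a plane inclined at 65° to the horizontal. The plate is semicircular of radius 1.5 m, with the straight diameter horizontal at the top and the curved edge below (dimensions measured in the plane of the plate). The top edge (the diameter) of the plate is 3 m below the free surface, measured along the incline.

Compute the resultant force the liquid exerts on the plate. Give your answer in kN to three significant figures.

F ≈ 129 kN

γ = 1.126 × 9.81 = 11.04606 kN/m³.
Let θ = 65° be the plate's angle to the horizontal; measure y along the incline from where the plane meets the free surface. Vertical depth h = y·sinθ with sinθ = 0.906308.
The centroid of a semicircle lies 4r/(3π) = 0.63662 m from the diameter, here below the top edge, so y_c = 3 + 0.63662 = 3.63662 m and h_c = 3.63662 × 0.906308 = 3.2959 m.
A = πr²/2 = π × 1.5²/2 = 3.53429 m².
Resultant F = γ·h_c·A = 11.04606 × 3.2959 × 3.53429 = 128.672 kN.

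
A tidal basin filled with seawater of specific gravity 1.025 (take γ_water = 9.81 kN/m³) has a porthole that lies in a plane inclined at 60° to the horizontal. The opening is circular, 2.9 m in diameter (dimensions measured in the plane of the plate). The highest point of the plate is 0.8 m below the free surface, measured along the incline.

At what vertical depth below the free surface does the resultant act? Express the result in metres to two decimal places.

h_p = 2.15 m

γ = 1.025 × 9.81 = 10.05525 kN/m³.
Let θ = 60° be the plate's angle to the horizontal; measure y along the incline from where the plane meets the free surface. Vertical depth h = y·sinθ with sinθ = 0.866025.
The centroid is at the centre, 1.45 m below the top of the plate, so y_c = 0.8 + 1.45 = 2.25 m and h_c = 2.25 × 0.866025 = 1.94856 m.
A = π(1.45)² = 6.6052 m².
Resultant F = γ·h_c·A = 10.05525 × 1.94856 × 6.6052 = 129.417 kN.
I_c = πr⁴/4 = π × 1.45⁴/4 = 3.47186 m⁴.
Centre of pressure: y_p = y_c + I_c/(y_c·A) = 2.25 + 3.47186/(2.25 × 6.6052) = 2.25 + 0.233611 = 2.48361 m along the plane.
Vertically, h_p = y_p·sinθ = 2.48361 × 0.866025 = 2.15087 m.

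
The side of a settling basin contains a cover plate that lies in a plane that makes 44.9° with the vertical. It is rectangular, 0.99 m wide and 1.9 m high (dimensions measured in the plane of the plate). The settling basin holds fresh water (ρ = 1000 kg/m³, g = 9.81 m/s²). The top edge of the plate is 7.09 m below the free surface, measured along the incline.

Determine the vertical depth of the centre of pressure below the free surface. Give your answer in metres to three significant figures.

h_p = 5.72 m

γ = ρg = 1000 × 9.81 = 9810 N/m³ = 9.81 kN/m³.
The plate makes 44.9° with the vertical, i.e. θ = 90° − 44.9° = 45.1° to the horizontal. Measuring y along the incline from the free-surface line, vertical depth h = y·sinθ with sinθ = 0.708340.
The centroid lies 1.9/2 = 0.95 m below the top edge, so y_c = 7.09 + 0.95 = 8.04 m and h_c = 8.04 × 0.708340 = 5.69505 m.
A = 0.99 × 1.9 = 1.881 m².
Resultant F = γ·h_c·A = 9.81 × 5.69505 × 1.881 = 105.089 kN.
I_c = b·h³/12 = 0.99 × 1.9³/12 = 0.565867 m⁴.
Centre of pressure: y_p = y_c + I_c/(y_c·A) = 8.04 + 0.565867/(8.04 × 1.881) = 8.04 + 0.037417 = 8.07742 m along the plane.
Vertically, h_p = y_p·sinθ = 8.07742 × 0.708340 = 5.72156 m.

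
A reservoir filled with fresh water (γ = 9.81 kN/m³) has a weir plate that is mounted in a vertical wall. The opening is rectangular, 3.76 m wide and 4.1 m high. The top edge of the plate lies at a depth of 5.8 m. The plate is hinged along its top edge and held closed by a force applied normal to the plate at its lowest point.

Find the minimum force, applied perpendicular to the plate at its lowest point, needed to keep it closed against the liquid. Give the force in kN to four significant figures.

P ≈ 645.3 kN

γ = 9.81 kN/m³.
The centroid lies 4.1/2 = 2.05 m below the top edge, so the centroid depth is h_c = 5.8 + 2.05 = 7.85 m.
A = 3.76 × 4.1 = 15.416 m².
Resultant F = γ·h_c·A = 9.81 × 7.85 × 15.416 = 1187.16 kN.
I_c = b·h³/12 = 3.76 × 4.1³/12 = 21.5952 m⁴.
Centre of pressure: y_p = y_c + I_c/(y_c·A) = 7.85 + 21.5952/(7.85 × 15.416) = 7.85 + 0.17845 = 8.02845 m along the plane.
The resultant acts 2.05 + 0.17845 = 2.22845 m (along the plate) below the hinge at the top edge, so the moment about the hinge is M = F × 2.22845 = 1187.16 × 2.22845 = 2645.53 kN·m.
A normal force at the bottom, 4.1 m from the hinge, must supply this moment: P = 2645.53/4.1 = 645.251 kN.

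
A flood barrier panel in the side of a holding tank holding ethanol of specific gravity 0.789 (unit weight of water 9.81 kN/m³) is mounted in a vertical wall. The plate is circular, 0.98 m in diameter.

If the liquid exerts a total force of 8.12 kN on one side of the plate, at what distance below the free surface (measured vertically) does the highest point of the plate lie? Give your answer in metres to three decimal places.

γ = 0.789 × 9.81 = 7.74009 kN/m³.
A = π(0.49)² = 0.754296 m².
From F = γ·h_c·A, the centroid depth is h_c = 8.12/(7.74009 × 0.754296) = 1.39081 m.
The centroid is at the centre, 0.49 m below the top of the plate, so the highest point sits at h_top = 1.39081 − 0.49 = 0.90081 m below the surface.

d_top ≈ 0.901 m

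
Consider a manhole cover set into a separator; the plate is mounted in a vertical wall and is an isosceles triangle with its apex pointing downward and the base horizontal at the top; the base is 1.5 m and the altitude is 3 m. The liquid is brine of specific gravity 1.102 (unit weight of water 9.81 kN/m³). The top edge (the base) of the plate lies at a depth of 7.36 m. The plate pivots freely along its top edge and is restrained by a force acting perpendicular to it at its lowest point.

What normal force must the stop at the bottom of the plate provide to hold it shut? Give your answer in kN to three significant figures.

P ≈ 71.8 kN

γ = 1.102 × 9.81 = 10.81062 kN/m³.
With the apex down, the centroid sits h/3 = 3/3 = 1 m below the base (the top edge), so the centroid depth is h_c = 7.36 + 1 = 8.36 m.
A = ½ × 1.5 × 3 = 2.25 m².
Resultant F = γ·h_c·A = 10.81062 × 8.36 × 2.25 = 203.348 kN.
I_c = b·h³/36 = 1.5 × 3³/36 = 1.125 m⁴.
Centre of pressure: y_p = y_c + I_c/(y_c·A) = 8.36 + 1.125/(8.36 × 2.25) = 8.36 + 0.0598086 = 8.41981 m along the plane.
The resultant acts 1 + 0.0598086 = 1.05981 m (along the plate) below the hinge at the top edge, so the moment about the hinge is M = F × 1.05981 = 203.348 × 1.05981 = 215.51 kN·m.
A normal force at the bottom, 3 m from the hinge, must supply this moment: P = 215.51/3 = 71.8367 kN.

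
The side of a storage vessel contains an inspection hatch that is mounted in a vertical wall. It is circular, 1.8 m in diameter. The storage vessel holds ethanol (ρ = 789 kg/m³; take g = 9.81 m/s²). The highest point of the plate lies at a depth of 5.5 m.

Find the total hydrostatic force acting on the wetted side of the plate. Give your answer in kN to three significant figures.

F ≈ 126 kN

γ = ρg = 789 × 9.81 / 1000 = 7.74009 kN/m³.
The centroid is at the centre, 0.9 m below the top of the plate, so the centroid depth is h_c = 5.5 + 0.9 = 6.4 m.
A = π(0.9)² = 2.54469 m².
Resultant F = γ·h_c·A = 7.74009 × 6.4 × 2.54469 = 126.055 kN.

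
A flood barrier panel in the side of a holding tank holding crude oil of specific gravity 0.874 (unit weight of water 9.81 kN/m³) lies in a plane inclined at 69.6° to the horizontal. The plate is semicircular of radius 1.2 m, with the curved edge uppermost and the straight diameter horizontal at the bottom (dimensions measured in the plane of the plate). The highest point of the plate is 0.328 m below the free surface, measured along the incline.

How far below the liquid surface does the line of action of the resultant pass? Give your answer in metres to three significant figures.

γ = 0.874 × 9.81 = 8.57394 kN/m³.
Let θ = 69.6° be the plate's angle to the horizontal; measure y along the incline from where the plane meets the free surface. Vertical depth h = y·sinθ with sinθ = 0.937282.
The centroid lies 4r/(3π) = 0.509296 m above the diameter, so r − 4r/(3π) = 1.2 − 0.509296 = 0.690704 m below the topmost point, so y_c = 0.328 + 0.690704 = 1.0187 m and h_c = 1.0187 × 0.937282 = 0.954809 m.
A = πr²/2 = π × 1.2²/2 = 2.26195 m².
Resultant F = γ·h_c·A = 8.57394 × 0.954809 × 2.26195 = 18.5174 kN.
I_c = (π/8 − 8/(9π))·r⁴ = 0.109757 × 1.2⁴ = 0.227592 m⁴.
Centre of pressure: y_p = y_c + I_c/(y_c·A) = 1.0187 + 0.227592/(1.0187 × 2.26195) = 1.0187 + 0.0987706 = 1.11747 m along the plane.
Vertically, h_p = y_p·sinθ = 1.11747 × 0.937282 = 1.04738 m.

h_p = 1.05 m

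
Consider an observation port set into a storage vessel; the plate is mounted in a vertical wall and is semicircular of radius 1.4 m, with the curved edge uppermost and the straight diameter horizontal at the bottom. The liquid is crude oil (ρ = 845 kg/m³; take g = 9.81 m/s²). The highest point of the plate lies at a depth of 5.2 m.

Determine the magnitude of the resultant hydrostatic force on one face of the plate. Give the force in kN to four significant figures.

γ = ρg = 845 × 9.81 / 1000 = 8.28945 kN/m³.
The centroid lies 4r/(3π) = 0.594178 m above the diameter, so r − 4r/(3π) = 1.4 − 0.594178 = 0.805822 m below the topmost point, so the centroid depth is h_c = 5.2 + 0.805822 = 6.00582 m.
A = πr²/2 = π × 1.4²/2 = 3.07876 m².
Resultant F = γ·h_c·A = 8.28945 × 6.00582 × 3.07876 = 153.276 kN.

F ≈ 153.3 kN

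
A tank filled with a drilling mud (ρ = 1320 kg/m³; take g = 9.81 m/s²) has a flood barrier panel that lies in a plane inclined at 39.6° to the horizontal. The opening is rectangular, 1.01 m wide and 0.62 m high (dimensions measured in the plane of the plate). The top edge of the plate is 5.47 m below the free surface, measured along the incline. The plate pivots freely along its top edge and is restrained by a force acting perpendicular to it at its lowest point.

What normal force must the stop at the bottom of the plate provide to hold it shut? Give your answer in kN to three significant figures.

P ≈ 15.2 kN

γ = ρg = 1320 × 9.81 / 1000 = 12.9492 kN/m³.
Let θ = 39.6° be the plate's angle to the horizontal; measure y along the incline from where the plane meets the free surface. Vertical depth h = y·sinθ with sinθ = 0.637424.
The centroid lies 0.62/2 = 0.31 m below the top edge, so y_c = 5.47 + 0.31 = 5.78 m and h_c = 5.78 × 0.637424 = 3.68431 m.
A = 1.01 × 0.62 = 0.6262 m².
Resultant F = γ·h_c·A = 12.9492 × 3.68431 × 0.6262 = 29.8753 kN.
I_c = b·h³/12 = 1.01 × 0.62³/12 = 0.0200593 m⁴.
Centre of pressure: y_p = y_c + I_c/(y_c·A) = 5.78 + 0.0200593/(5.78 × 0.6262) = 5.78 + 0.00554211 = 5.78554 m along the plane.
The resultant acts 0.31 + 0.00554211 = 0.315542 m (along the plate) below the hinge at the top edge, so the moment about the hinge is M = F × 0.315542 = 29.8753 × 0.315542 = 9.42691 kN·m.
A normal force at the bottom, 0.62 m from the hinge, must supply this moment: P = 9.42691/0.62 = 15.2047 kN.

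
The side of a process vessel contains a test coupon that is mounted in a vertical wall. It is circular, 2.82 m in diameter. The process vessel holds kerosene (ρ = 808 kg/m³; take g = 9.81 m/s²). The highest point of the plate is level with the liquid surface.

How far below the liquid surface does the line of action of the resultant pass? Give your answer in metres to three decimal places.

γ = ρg = 808 × 9.81 / 1000 = 7.92648 kN/m³.
The centroid is at the centre, 1.41 m below the top of the plate, so the centroid depth is h_c = 1.41 m.
A = π(1.41)² = 6.2458 m².
Resultant F = γ·h_c·A = 7.92648 × 1.41 × 6.2458 = 69.8052 kN.
I_c = πr⁴/4 = π × 1.41⁴/4 = 3.10432 m⁴.
Centre of pressure: y_p = y_c + I_c/(y_c·A) = 1.41 + 3.10432/(1.41 × 6.2458) = 1.41 + 0.3525 = 1.7625 m along the plane.

h_p = 1.763 m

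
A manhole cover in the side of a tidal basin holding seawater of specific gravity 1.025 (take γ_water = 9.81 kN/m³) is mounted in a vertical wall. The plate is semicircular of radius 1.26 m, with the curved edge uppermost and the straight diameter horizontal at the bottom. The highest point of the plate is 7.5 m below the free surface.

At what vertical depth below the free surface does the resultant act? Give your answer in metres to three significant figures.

γ = 1.025 × 9.81 = 10.05525 kN/m³.
The centroid lies 4r/(3π) = 0.534761 m above the diameter, so r − 4r/(3π) = 1.26 − 0.534761 = 0.725239 m below the topmost point, so the centroid depth is h_c = 7.5 + 0.725239 = 8.22524 m.
A = πr²/2 = π × 1.26²/2 = 2.4938 m².
Resultant F = γ·h_c·A = 10.05525 × 8.22524 × 2.4938 = 206.254 kN.
I_c = (π/8 − 8/(9π))·r⁴ = 0.109757 × 1.26⁴ = 0.27664 m⁴.
Centre of pressure: y_p = y_c + I_c/(y_c·A) = 8.22524 + 0.27664/(8.22524 × 2.4938) = 8.22524 + 0.0134867 = 8.23873 m along the plane.

h_p = 8.24 m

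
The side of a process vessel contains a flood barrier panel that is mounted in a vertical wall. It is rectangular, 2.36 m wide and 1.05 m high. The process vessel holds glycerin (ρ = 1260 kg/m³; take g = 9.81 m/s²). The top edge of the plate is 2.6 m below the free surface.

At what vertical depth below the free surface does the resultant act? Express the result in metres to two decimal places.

γ = ρg = 1260 × 9.81 / 1000 = 12.3606 kN/m³.
The centroid lies 1.05/2 = 0.525 m below the top edge, so the centroid depth is h_c = 2.6 + 0.525 = 3.125 m.
A = 2.36 × 1.05 = 2.478 m².
Resultant F = γ·h_c·A = 12.3606 × 3.125 × 2.478 = 95.7174 kN.
I_c = b·h³/12 = 2.36 × 1.05³/12 = 0.227666 m⁴.
Centre of pressure: y_p = y_c + I_c/(y_c·A) = 3.125 + 0.227666/(3.125 × 2.478) = 3.125 + 0.0294 = 3.1544 m along the plane.

h_p = 3.15 m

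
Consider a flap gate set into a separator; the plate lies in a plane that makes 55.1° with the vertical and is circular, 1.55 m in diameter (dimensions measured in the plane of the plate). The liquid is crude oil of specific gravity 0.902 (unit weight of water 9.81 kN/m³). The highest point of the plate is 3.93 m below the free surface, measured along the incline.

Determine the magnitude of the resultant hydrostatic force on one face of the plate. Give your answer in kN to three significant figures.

γ = 0.902 × 9.81 = 8.84862 kN/m³.
The plate makes 55.1° with the vertical, i.e. θ = 90° − 55.1° = 34.9° to the horizontal. Measuring y along the incline from the free-surface line, vertical depth h = y·sinθ with sinθ = 0.572146.
The centroid is at the centre, 0.775 m below the top of the plate, so y_c = 3.93 + 0.775 = 4.705 m and h_c = 4.705 × 0.572146 = 2.69195 m.
A = π(0.775)² = 1.88692 m².
Resultant F = γ·h_c·A = 8.84862 × 2.69195 × 1.88692 = 44.9465 kN.

F ≈ 44.9 kN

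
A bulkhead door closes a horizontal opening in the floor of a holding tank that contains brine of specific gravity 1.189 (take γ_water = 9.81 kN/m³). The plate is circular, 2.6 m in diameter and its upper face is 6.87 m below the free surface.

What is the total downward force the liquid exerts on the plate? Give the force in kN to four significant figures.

γ = 1.189 × 9.81 = 11.66409 kN/m³.
The plate is horizontal, so pressure is uniform at p = γ·h = 11.66409 × 6.87 = 80.1323 kN/m².
A = π(1.3)² = 5.30929 m².
F = p·A = 80.1323 × 5.30929 = 425.446 kN.

F ≈ 425.4 kN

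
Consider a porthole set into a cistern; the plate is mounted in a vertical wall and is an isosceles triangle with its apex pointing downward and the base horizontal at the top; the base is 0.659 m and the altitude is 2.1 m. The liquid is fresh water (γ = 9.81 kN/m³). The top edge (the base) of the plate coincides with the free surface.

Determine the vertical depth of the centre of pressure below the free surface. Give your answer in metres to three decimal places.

γ = 9.81 kN/m³.
With the apex down, the centroid sits h/3 = 2.1/3 = 0.7 m below the base (the top edge), so the centroid depth is h_c = 0.7 m.
A = ½ × 0.659 × 2.1 = 0.69195 m².
Resultant F = γ·h_c·A = 9.81 × 0.7 × 0.69195 = 4.75162 kN.
I_c = b·h³/36 = 0.659 × 2.1³/36 = 0.169528 m⁴.
Centre of pressure: y_p = y_c + I_c/(y_c·A) = 0.7 + 0.169528/(0.7 × 0.69195) = 0.7 + 0.350001 = 1.05 m along the plane.

h_p = 1.050 m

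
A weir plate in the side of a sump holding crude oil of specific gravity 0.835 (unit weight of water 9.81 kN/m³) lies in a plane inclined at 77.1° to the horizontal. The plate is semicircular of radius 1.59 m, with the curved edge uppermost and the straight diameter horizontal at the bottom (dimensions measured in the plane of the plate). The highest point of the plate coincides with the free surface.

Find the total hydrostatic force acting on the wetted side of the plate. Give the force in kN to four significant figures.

γ = 0.835 × 9.81 = 8.19135 kN/m³.
Let θ = 77.1° be the plate's angle to the horizontal; measure y along the incline from where the plane meets the free surface. Vertical depth h = y·sinθ with sinθ = 0.974761.
The centroid lies 4r/(3π) = 0.674817 m above the diameter, so r − 4r/(3π) = 1.59 − 0.674817 = 0.915183 m below the topmost point, so y_c = 0.915183 m and h_c = 0.915183 × 0.974761 = 0.892085 m.
A = πr²/2 = π × 1.59²/2 = 3.97113 m².
Resultant F = γ·h_c·A = 8.19135 × 0.892085 × 3.97113 = 29.0186 kN.

F ≈ 29.02 kN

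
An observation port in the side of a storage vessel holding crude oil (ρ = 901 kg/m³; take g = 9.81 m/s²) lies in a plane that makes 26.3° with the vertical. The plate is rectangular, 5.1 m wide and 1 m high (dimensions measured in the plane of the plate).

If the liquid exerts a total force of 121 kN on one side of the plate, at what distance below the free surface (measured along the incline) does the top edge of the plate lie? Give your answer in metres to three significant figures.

γ = ρg = 901 × 9.81 / 1000 = 8.83881 kN/m³.
A = 5.1 × 1 = 5.1 m².
From F = γ·h_c·A, the centroid depth is h_c = 121/(8.83881 × 5.1) = 2.68424 m.
The plate makes 26.3° with the vertical, i.e. θ = 90° − 26.3° = 63.7° to the horizontal. Measuring y along the incline from the free-surface line, vertical depth h = y·sinθ with sinθ = 0.896486.
Along the incline, y_c = h_c/sinθ = 2.68424/0.896486 = 2.99418 m.
The centroid lies 1/2 = 0.5 m below the top edge, so the top edge sits at y_top = 2.99418 − 0.5 = 2.49418 m along the incline.

y_top ≈ 2.49 m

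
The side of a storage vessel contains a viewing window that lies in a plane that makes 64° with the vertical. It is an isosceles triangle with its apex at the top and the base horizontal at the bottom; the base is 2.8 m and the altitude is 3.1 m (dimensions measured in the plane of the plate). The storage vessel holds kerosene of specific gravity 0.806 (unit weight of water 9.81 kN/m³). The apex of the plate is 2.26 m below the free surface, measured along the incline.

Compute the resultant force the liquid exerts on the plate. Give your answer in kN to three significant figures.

F ≈ 65.1 kN

γ = 0.806 × 9.81 = 7.90686 kN/m³.
The plate makes 64° with the vertical, i.e. θ = 90° − 64° = 26° to the horizontal. Measuring y along the incline from the free-surface line, vertical depth h = y·sinθ with sinθ = 0.438371.
With the apex up, the centroid sits 2h/3 = 2 × 3.1/3 = 2.06667 m below the apex, so y_c = 2.26 + 2.06667 = 4.32667 m and h_c = 4.32667 × 0.438371 = 1.89669 m.
A = ½ × 2.8 × 3.1 = 4.34 m².
Resultant F = γ·h_c·A = 7.90686 × 1.89669 × 4.34 = 65.0864 kN.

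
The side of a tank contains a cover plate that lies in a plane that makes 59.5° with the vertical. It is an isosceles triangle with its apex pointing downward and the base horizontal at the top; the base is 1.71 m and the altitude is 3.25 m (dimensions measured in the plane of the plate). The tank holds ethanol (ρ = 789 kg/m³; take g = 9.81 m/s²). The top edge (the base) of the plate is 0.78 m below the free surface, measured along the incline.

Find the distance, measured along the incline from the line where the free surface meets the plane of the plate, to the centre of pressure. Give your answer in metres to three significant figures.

y_p = 2.18 m

γ = ρg = 789 × 9.81 / 1000 = 7.74009 kN/m³.
The plate makes 59.5° with the vertical, i.e. θ = 90° − 59.5° = 30.5° to the horizontal. Measuring y along the incline from the free-surface line, vertical depth h = y·sinθ with sinθ = 0.507538.
With the apex down, the centroid sits h/3 = 3.25/3 = 1.08333 m below the base (the top edge), so y_c = 0.78 + 1.08333 = 1.86333 m and h_c = 1.86333 × 0.507538 = 0.945711 m.
A = ½ × 1.71 × 3.25 = 2.77875 m².
Resultant F = γ·h_c·A = 7.74009 × 0.945711 × 2.77875 = 20.3401 kN.
I_c = b·h³/36 = 1.71 × 3.25³/36 = 1.63059 m⁴.
Centre of pressure: y_p = y_c + I_c/(y_c·A) = 1.86333 + 1.63059/(1.86333 × 2.77875) = 1.86333 + 0.314924 = 2.17825 m along the plane.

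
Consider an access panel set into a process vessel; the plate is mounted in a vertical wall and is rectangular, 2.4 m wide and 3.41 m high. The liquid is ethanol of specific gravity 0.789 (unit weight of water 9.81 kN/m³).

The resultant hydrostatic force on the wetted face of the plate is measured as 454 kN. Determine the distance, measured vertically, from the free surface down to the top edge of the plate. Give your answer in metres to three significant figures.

γ = 0.789 × 9.81 = 7.74009 kN/m³.
A = 2.4 × 3.41 = 8.184 m².
From F = γ·h_c·A, the centroid depth is h_c = 454/(7.74009 × 8.184) = 7.16711 m.
The centroid lies 3.41/2 = 1.705 m below the top edge, so the top edge sits at h_top = 7.16711 − 1.705 = 5.46211 m below the surface.

d_top ≈ 5.46 m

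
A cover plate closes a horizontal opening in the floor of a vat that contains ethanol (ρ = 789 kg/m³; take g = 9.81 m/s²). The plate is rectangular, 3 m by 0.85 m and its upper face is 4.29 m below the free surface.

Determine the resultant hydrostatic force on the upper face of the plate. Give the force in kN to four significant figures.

F ≈ 84.67 kN

γ = ρg = 789 × 9.81 / 1000 = 7.74009 kN/m³.
The plate is horizontal, so pressure is uniform at p = γ·h = 7.74009 × 4.29 = 33.205 kN/m².
A = 3 × 0.85 = 2.55 m².
F = p·A = 33.205 × 2.55 = 84.6727 kN.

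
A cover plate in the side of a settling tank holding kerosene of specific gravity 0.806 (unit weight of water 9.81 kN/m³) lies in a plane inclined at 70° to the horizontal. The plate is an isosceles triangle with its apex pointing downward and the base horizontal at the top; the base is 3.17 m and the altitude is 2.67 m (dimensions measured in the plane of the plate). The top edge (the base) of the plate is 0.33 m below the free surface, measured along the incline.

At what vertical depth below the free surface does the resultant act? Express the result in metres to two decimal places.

h_p = 1.45 m

γ = 0.806 × 9.81 = 7.90686 kN/m³.
Let θ = 70° be the plate's angle to the horizontal; measure y along the incline from where the plane meets the free surface. Vertical depth h = y·sinθ with sinθ = 0.939693.
With the apex down, the centroid sits h/3 = 2.67/3 = 0.89 m below the base (the top edge), so y_c = 0.33 + 0.89 = 1.22 m and h_c = 1.22 × 0.939693 = 1.14643 m.
A = ½ × 3.17 × 2.67 = 4.23195 m².
Resultant F = γ·h_c·A = 7.90686 × 1.14643 × 4.23195 = 38.3612 kN.
I_c = b·h³/36 = 3.17 × 2.67³/36 = 1.67606 m⁴.
Centre of pressure: y_p = y_c + I_c/(y_c·A) = 1.22 + 1.67606/(1.22 × 4.23195) = 1.22 + 0.32463 = 1.54463 m along the plane.
Vertically, h_p = y_p·sinθ = 1.54463 × 0.939693 = 1.45148 m.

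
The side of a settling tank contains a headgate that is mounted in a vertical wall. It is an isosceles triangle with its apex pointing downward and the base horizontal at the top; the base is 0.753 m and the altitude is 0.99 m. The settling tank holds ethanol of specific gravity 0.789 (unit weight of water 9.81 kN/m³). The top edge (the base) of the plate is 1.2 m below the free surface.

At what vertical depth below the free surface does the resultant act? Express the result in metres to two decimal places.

γ = 0.789 × 9.81 = 7.74009 kN/m³.
With the apex down, the centroid sits h/3 = 0.99/3 = 0.33 m below the base (the top edge), so the centroid depth is h_c = 1.2 + 0.33 = 1.53 m.
A = ½ × 0.753 × 0.99 = 0.372735 m².
Resultant F = γ·h_c·A = 7.74009 × 1.53 × 0.372735 = 4.41405 kN.
I_c = b·h³/36 = 0.753 × 0.99³/36 = 0.0202954 m⁴.
Centre of pressure: y_p = y_c + I_c/(y_c·A) = 1.53 + 0.0202954/(1.53 × 0.372735) = 1.53 + 0.0355882 = 1.56559 m along the plane.

h_p = 1.57 m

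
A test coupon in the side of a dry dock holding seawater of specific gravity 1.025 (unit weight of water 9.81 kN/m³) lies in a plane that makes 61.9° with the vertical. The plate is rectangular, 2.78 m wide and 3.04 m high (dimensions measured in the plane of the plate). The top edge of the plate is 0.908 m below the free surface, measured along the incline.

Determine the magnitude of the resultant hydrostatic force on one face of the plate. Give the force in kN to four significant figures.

F ≈ 97.18 kN

γ = 1.025 × 9.81 = 10.05525 kN/m³.
The plate makes 61.9° with the vertical, i.e. θ = 90° − 61.9° = 28.1° to the horizontal. Measuring y along the incline from the free-surface line, vertical depth h = y·sinθ with sinθ = 0.471012.
The centroid lies 3.04/2 = 1.52 m below the top edge, so y_c = 0.908 + 1.52 = 2.428 m and h_c = 2.428 × 0.471012 = 1.14362 m.
A = 2.78 × 3.04 = 8.4512 m².
Resultant F = γ·h_c·A = 10.05525 × 1.14362 × 8.4512 = 97.1836 kN.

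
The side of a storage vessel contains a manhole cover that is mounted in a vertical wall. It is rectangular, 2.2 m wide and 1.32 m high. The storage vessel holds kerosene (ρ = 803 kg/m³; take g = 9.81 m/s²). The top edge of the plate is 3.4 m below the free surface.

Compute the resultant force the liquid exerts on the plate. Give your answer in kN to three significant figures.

F ≈ 92.9 kN

γ = ρg = 803 × 9.81 / 1000 = 7.87743 kN/m³.
The centroid lies 1.32/2 = 0.66 m below the top edge, so the centroid depth is h_c = 3.4 + 0.66 = 4.06 m.
A = 2.2 × 1.32 = 2.904 m².
Resultant F = γ·h_c·A = 7.87743 × 4.06 × 2.904 = 92.8768 kN.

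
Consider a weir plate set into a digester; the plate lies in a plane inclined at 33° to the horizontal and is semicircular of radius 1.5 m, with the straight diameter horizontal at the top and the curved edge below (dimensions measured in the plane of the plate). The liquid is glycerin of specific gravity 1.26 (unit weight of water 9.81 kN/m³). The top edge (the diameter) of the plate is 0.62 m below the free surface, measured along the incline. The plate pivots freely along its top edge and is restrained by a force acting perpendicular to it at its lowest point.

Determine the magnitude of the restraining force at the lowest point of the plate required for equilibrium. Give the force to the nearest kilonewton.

P ≈ 15 kN

γ = 1.26 × 9.81 = 12.3606 kN/m³.
Let θ = 33° be the plate's angle to the horizontal; measure y along the incline from where the plane meets the free surface. Vertical depth h = y·sinθ with sinθ = 0.544639.
The centroid of a semicircle lies 4r/(3π) = 0.63662 m from the diameter, here below the top edge, so y_c = 0.62 + 0.63662 = 1.25662 m and h_c = 1.25662 × 0.544639 = 0.684404 m.
A = πr²/2 = π × 1.5²/2 = 3.53429 m².
Resultant F = γ·h_c·A = 12.3606 × 0.684404 × 3.53429 = 29.8988 kN.
I_c = (π/8 − 8/(9π))·r⁴ = 0.109757 × 1.5⁴ = 0.555645 m⁴.
Centre of pressure: y_p = y_c + I_c/(y_c·A) = 1.25662 + 0.555645/(1.25662 × 3.53429) = 1.25662 + 0.12511 = 1.38173 m along the plane.
The resultant acts 0.63662 + 0.12511 = 0.76173 m (along the plate) below the hinge at the top edge, so the moment about the hinge is M = F × 0.76173 = 29.8988 × 0.76173 = 22.7748 kN·m.
A normal force at the bottom, 1.5 m from the hinge, must supply this moment: P = 22.7748/1.5 = 15.1832 kN.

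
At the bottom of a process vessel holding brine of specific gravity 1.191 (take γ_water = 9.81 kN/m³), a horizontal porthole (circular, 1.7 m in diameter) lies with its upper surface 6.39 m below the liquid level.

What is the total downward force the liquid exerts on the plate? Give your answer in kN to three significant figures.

γ = 1.191 × 9.81 = 11.68371 kN/m³.
The plate is horizontal, so pressure is uniform at p = γ·h = 11.68371 × 6.39 = 74.6589 kN/m².
A = π(0.85)² = 2.2698 m².
F = p·A = 74.6589 × 2.2698 = 169.461 kN.

F ≈ 169 kN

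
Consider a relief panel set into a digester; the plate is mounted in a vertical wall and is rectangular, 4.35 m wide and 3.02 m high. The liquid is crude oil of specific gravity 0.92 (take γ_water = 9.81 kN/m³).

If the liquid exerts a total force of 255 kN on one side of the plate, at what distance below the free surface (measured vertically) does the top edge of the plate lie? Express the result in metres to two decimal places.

d_top ≈ 0.64 m

γ = 0.92 × 9.81 = 9.0252 kN/m³.
A = 4.35 × 3.02 = 13.137 m².
From F = γ·h_c·A, the centroid depth is h_c = 255/(9.0252 × 13.137) = 2.15074 m.
The centroid lies 3.02/2 = 1.51 m below the top edge, so the top edge sits at h_top = 2.15074 − 1.51 = 0.64074 m below the surface.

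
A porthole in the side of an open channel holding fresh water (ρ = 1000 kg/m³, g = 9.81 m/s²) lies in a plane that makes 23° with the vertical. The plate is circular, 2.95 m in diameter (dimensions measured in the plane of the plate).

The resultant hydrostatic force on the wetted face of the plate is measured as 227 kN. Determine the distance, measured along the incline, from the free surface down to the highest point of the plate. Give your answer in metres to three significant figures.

y_top ≈ 2.20 m

γ = ρg = 1000 × 9.81 = 9810 N/m³ = 9.81 kN/m³.
A = π(1.475)² = 6.83493 m².
From F = γ·h_c·A, the centroid depth is h_c = 227/(9.81 × 6.83493) = 3.3855 m.
The plate makes 23° with the vertical, i.e. θ = 90° − 23° = 67° to the horizontal. Measuring y along the incline from the free-surface line, vertical depth h = y·sinθ with sinθ = 0.920505.
Along the incline, y_c = h_c/sinθ = 3.3855/0.920505 = 3.67787 m.
The centroid is at the centre, 1.475 m below the top of the plate, so the highest point sits at y_top = 3.67787 − 1.475 = 2.20287 m along the incline.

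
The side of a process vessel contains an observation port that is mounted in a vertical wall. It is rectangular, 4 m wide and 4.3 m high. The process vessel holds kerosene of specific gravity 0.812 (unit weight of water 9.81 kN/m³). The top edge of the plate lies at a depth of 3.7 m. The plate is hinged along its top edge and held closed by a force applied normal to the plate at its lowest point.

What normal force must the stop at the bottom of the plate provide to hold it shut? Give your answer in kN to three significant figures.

γ = 0.812 × 9.81 = 7.96572 kN/m³.
The centroid lies 4.3/2 = 2.15 m below the top edge, so the centroid depth is h_c = 3.7 + 2.15 = 5.85 m.
A = 4 × 4.3 = 17.2 m².
Resultant F = γ·h_c·A = 7.96572 × 5.85 × 17.2 = 801.511 kN.
I_c = b·h³/12 = 4 × 4.3³/12 = 26.5023 m⁴.
Centre of pressure: y_p = y_c + I_c/(y_c·A) = 5.85 + 26.5023/(5.85 × 17.2) = 5.85 + 0.26339 = 6.11339 m along the plane.
The resultant acts 2.15 + 0.26339 = 2.41339 m (along the plate) below the hinge at the top edge, so the moment about the hinge is M = F × 2.41339 = 801.511 × 2.41339 = 1934.36 kN·m.
A normal force at the bottom, 4.3 m from the hinge, must supply this moment: P = 1934.36/4.3 = 449.851 kN.

P ≈ 450 kN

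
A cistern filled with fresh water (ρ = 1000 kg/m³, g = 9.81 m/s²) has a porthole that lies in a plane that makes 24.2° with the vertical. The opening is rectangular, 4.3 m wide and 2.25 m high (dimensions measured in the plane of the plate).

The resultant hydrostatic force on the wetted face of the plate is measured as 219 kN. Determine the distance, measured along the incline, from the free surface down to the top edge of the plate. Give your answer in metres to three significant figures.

y_top ≈ 1.40 m

γ = ρg = 1000 × 9.81 = 9810 N/m³ = 9.81 kN/m³.
A = 4.3 × 2.25 = 9.675 m².
From F = γ·h_c·A, the centroid depth is h_c = 219/(9.81 × 9.675) = 2.30741 m.
The plate makes 24.2° with the vertical, i.e. θ = 90° − 24.2° = 65.8° to the horizontal. Measuring y along the incline from the free-surface line, vertical depth h = y·sinθ with sinθ = 0.912120.
Along the incline, y_c = h_c/sinθ = 2.30741/0.912120 = 2.52972 m.
The centroid lies 2.25/2 = 1.125 m below the top edge, so the top edge sits at y_top = 2.52972 − 1.125 = 1.40472 m along the incline.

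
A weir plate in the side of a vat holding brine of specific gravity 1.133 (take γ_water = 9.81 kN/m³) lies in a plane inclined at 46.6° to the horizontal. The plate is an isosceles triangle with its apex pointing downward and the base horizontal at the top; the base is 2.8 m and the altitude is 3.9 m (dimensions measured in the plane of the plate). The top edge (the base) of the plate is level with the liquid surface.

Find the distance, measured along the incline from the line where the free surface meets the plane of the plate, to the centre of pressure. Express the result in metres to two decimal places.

γ = 1.133 × 9.81 = 11.11473 kN/m³.
Let θ = 46.6° be the plate's angle to the horizontal; measure y along the incline from where the plane meets the free surface. Vertical depth h = y·sinθ with sinθ = 0.726575.
With the apex down, the centroid sits h/3 = 3.9/3 = 1.3 m below the base (the top edge), so y_c = 1.3 m and h_c = 1.3 × 0.726575 = 0.944547 m.
A = ½ × 2.8 × 3.9 = 5.46 m².
Resultant F = γ·h_c·A = 11.11473 × 0.944547 × 5.46 = 57.3212 kN.
I_c = b·h³/36 = 2.8 × 3.9³/36 = 4.6137 m⁴.
Centre of pressure: y_p = y_c + I_c/(y_c·A) = 1.3 + 4.6137/(1.3 × 5.46) = 1.3 + 0.65 = 1.95 m along the plane.

y_p = 1.95 m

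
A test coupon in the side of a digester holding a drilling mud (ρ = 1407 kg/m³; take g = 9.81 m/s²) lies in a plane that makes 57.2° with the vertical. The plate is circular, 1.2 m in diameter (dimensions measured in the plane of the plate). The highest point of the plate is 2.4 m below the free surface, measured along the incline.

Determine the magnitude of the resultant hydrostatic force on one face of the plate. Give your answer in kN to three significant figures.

F ≈ 25.4 kN

γ = ρg = 1407 × 9.81 / 1000 = 13.80267 kN/m³.
The plate makes 57.2° with the vertical, i.e. θ = 90° − 57.2° = 32.8° to the horizontal. Measuring y along the incline from the free-surface line, vertical depth h = y·sinθ with sinθ = 0.541708.
The centroid is at the centre, 0.6 m below the top of the plate, so y_c = 2.4 + 0.6 = 3 m and h_c = 3 × 0.541708 = 1.62512 m.
A = π(0.6)² = 1.13097 m².
Resultant F = γ·h_c·A = 13.80267 × 1.62512 × 1.13097 = 25.3688 kN.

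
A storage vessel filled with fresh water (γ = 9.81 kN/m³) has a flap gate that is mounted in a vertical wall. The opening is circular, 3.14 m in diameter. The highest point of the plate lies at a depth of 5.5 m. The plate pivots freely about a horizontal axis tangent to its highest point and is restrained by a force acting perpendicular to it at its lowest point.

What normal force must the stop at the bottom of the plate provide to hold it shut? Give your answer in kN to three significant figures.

P ≈ 283 kN

γ = 9.81 kN/m³.
The centroid is at the centre, 1.57 m below the top of the plate, so the centroid depth is h_c = 5.5 + 1.57 = 7.07 m.
A = π(1.57)² = 7.74371 m².
Resultant F = γ·h_c·A = 9.81 × 7.07 × 7.74371 = 537.078 kN.
I_c = πr⁴/4 = π × 1.57⁴/4 = 4.77187 m⁴.
Centre of pressure: y_p = y_c + I_c/(y_c·A) = 7.07 + 4.77187/(7.07 × 7.74371) = 7.07 + 0.0871606 = 7.15716 m along the plane.
The resultant acts 1.57 + 0.0871606 = 1.65716 m (along the plate) below the hinge at the top edge, so the moment about the hinge is M = F × 1.65716 = 537.078 × 1.65716 = 890.024 kN·m.
A normal force at the bottom, 3.14 m from the hinge, must supply this moment: P = 890.024/3.14 = 283.447 kN.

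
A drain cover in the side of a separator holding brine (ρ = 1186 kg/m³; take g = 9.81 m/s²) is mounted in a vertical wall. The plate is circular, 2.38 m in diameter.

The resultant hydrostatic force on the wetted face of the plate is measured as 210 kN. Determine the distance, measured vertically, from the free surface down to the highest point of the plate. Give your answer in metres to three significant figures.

γ = ρg = 1186 × 9.81 / 1000 = 11.63466 kN/m³.
A = π(1.19)² = 4.44881 m².
From F = γ·h_c·A, the centroid depth is h_c = 210/(11.63466 × 4.44881) = 4.05716 m.
The centroid is at the centre, 1.19 m below the top of the plate, so the highest point sits at h_top = 4.05716 − 1.19 = 2.86716 m below the surface.

d_top ≈ 2.87 m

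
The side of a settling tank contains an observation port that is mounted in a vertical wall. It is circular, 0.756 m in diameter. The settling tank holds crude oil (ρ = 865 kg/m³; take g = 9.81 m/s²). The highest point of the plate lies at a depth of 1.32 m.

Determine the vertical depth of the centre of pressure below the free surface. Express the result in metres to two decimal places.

h_p = 1.72 m

γ = ρg = 865 × 9.81 / 1000 = 8.48565 kN/m³.
The centroid is at the centre, 0.378 m below the top of the plate, so the centroid depth is h_c = 1.32 + 0.378 = 1.698 m.
A = π(0.378)² = 0.448883 m².
Resultant F = γ·h_c·A = 8.48565 × 1.698 × 0.448883 = 6.46779 kN.
I_c = πr⁴/4 = π × 0.378⁴/4 = 0.0160346 m⁴.
Centre of pressure: y_p = y_c + I_c/(y_c·A) = 1.698 + 0.0160346/(1.698 × 0.448883) = 1.698 + 0.0210372 = 1.71904 m along the plane.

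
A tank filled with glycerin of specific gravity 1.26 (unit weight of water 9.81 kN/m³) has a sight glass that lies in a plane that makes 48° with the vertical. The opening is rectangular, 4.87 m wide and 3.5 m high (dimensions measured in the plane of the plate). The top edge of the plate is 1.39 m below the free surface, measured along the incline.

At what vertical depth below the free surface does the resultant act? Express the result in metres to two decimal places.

γ = 1.26 × 9.81 = 12.3606 kN/m³.
The plate makes 48° with the vertical, i.e. θ = 90° − 48° = 42° to the horizontal. Measuring y along the incline from the free-surface line, vertical depth h = y·sinθ with sinθ = 0.669131.
The centroid lies 3.5/2 = 1.75 m below the top edge, so y_c = 1.39 + 1.75 = 3.14 m and h_c = 3.14 × 0.669131 = 2.10107 m.
A = 4.87 × 3.5 = 17.045 m².
Resultant F = γ·h_c·A = 12.3606 × 2.10107 × 17.045 = 442.667 kN.
I_c = b·h³/12 = 4.87 × 3.5³/12 = 17.4001 m⁴.
Centre of pressure: y_p = y_c + I_c/(y_c·A) = 3.14 + 17.4001/(3.14 × 17.045) = 3.14 + 0.325106 = 3.46511 m along the plane.
Vertically, h_p = y_p·sinθ = 3.46511 × 0.669131 = 2.31861 m.

h_p = 2.32 m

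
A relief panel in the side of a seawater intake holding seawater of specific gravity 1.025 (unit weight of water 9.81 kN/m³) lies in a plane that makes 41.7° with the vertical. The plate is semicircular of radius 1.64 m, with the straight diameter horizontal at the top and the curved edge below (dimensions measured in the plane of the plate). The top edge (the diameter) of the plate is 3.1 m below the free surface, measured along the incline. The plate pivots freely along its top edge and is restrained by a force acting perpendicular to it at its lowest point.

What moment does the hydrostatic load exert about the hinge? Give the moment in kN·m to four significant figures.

M ≈ 89.77 kN·m

γ = 1.025 × 9.81 = 10.05525 kN/m³.
The plate makes 41.7° with the vertical, i.e. θ = 90° − 41.7° = 48.3° to the horizontal. Measuring y along the incline from the free-surface line, vertical depth h = y·sinθ with sinθ = 0.746638.
The centroid of a semicircle lies 4r/(3π) = 0.696038 m from the diameter, here below the top edge, so y_c = 3.1 + 0.696038 = 3.79604 m and h_c = 3.79604 × 0.746638 = 2.83427 m.
A = πr²/2 = π × 1.64²/2 = 4.22481 m².
Resultant F = γ·h_c·A = 10.05525 × 2.83427 × 4.22481 = 120.404 kN.
I_c = (π/8 − 8/(9π))·r⁴ = 0.109757 × 1.64⁴ = 0.793976 m⁴.
Centre of pressure: y_p = y_c + I_c/(y_c·A) = 3.79604 + 0.793976/(3.79604 × 4.22481) = 3.79604 + 0.0495073 = 3.84555 m along the plane.
The resultant acts 0.696038 + 0.0495073 = 0.745545 m (along the plate) below the hinge at the top edge, so the moment about the hinge is M = F × 0.745545 = 120.404 × 0.745545 = 89.7666 kN·m.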